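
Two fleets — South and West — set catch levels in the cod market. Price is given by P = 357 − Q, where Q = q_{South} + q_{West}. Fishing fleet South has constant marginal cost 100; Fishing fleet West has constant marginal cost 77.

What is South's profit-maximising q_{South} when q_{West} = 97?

80

Fishing fleet South's profit: π = q_{South}(357 − (q_{South} + q_{West})) − 100q_{South}.
∂π/∂q_{South} = 257 − 2q_{South} − q_{West} = 0, so q_{South} = 128.5 − 0.5q_{West}.
At q_{West} = 97: q_{South} = 128.5 − 0.5·97 = 80.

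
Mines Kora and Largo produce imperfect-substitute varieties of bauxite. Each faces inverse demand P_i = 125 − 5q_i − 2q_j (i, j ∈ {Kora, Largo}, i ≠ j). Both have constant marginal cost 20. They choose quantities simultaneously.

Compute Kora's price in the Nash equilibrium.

63.75

Mine Kora's profit: π = q_{Kora}(125 − 5q_{Kora} − 2q_{Largo}) − 20q_{Kora}.
∂π/∂q_{Kora} = 105 − 10q_{Kora} − 2q_{Largo} = 0 ⇒ q_{Kora} = 10.5 − 0.2q_{Largo}.
By symmetry q_{Largo} = q_{Kora}; substituting into the reaction function, 1.2q_{Kora} = 10.5 and q_{Kora} = 8.75.
P_{Kora} = 125 − 5·8.75 − 2·8.75 = 63.75.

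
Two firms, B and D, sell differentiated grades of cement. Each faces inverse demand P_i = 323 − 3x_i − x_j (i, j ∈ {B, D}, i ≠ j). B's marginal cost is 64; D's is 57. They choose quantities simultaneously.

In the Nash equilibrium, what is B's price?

174.4

Firm B's profit: π = x_B(323 − 3x_B − x_D) − 64x_B.
∂π/∂x_B = 259 − 6x_B − x_D = 0 ⇒ x_B = 259/6 − (1/6)x_D.
Similarly x_D = 133/3 − (1/6)x_B.
Substituting the second reaction function into the first: x_B = 259/6 − (1/6)(133/3 − (1/6)x_B), which gives (35/36)x_B = 322/9 ⇒ x_B = 36.8.
Then x_D = 133/3 − (1/6)·36.8 = 38.2.
P_B = 323 − 3·36.8 − 38.2 = 174.4.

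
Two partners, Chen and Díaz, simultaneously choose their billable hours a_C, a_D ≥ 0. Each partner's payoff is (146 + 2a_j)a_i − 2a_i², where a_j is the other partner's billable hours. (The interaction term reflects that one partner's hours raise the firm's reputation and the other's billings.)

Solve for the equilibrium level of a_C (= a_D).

Chen's payoff is (146 + 2a_D)a_C − 2a_C².
∂π/∂a_C = 146 + 2a_D − 4a_C = 0, so a_C = 36.5 + 0.5a_D.
The game is symmetric, so in equilibrium a_D = a_C: the reaction function gives 0.5a_C = 36.5, hence a_C = 73.

73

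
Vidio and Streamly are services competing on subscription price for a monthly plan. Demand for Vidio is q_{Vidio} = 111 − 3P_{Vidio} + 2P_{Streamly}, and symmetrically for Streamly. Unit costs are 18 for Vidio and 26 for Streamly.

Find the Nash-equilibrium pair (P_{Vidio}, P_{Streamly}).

42.75, 45.75

Vidio's profit: π = (P_{Vidio} − 18)(111 − 3P_{Vidio} + 2P_{Streamly}).
∂π/∂P_{Vidio} = 165 − 6P_{Vidio} + 2P_{Streamly} = 0 ⇒ P_{Vidio} = 27.5 + (1/3)P_{Streamly}.
Similarly P_{Streamly} = 31.5 + (1/3)P_{Vidio}.
Solving the two reaction functions simultaneously: (1 − (1/3)(1/3))P_{Vidio} = 27.5 + (1/3)·31.5, so (8/9)P_{Vidio} = 38 and P_{Vidio} = 42.75.
Then P_{Streamly} = 31.5 + (1/3)·42.75 = 45.75.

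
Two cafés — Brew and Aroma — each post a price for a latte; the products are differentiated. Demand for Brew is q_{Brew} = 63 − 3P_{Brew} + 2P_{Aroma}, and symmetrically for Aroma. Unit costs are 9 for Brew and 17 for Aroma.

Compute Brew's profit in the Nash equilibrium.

Brew's profit: π = (P_{Brew} − 9)(63 − 3P_{Brew} + 2P_{Aroma}).
∂π/∂P_{Brew} = 90 − 6P_{Brew} + 2P_{Aroma} = 0 ⇒ P_{Brew} = 15 + (1/3)P_{Aroma}.
Similarly P_{Aroma} = 19 + (1/3)P_{Brew}.
Solving the two reaction functions simultaneously: (1 − (1/3)(1/3))P_{Brew} = 15 + (1/3)·19, so (8/9)P_{Brew} = 64/3 and P_{Brew} = 24.
Then P_{Aroma} = 19 + (1/3)·24 = 27.
q_{Brew} = 63 − 3·24 + 2·27 = 45.
Profit = (24 − 9)·45 = 675.

675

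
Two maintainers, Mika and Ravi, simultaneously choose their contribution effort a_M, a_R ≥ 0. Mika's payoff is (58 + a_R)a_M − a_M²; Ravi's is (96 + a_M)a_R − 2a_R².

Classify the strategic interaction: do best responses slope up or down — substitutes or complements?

Expanding Mika's payoff: 58a_M + a_Ra_M − a_M².
∂π/∂a_M = 58 + a_R − 2a_M = 0, so a_M = 29 + 0.5a_R.
The best-response slope da_M/da_R = 0.5 > 0: the reaction function is upward-sloping, so the choices are strategic complements.

strategic complements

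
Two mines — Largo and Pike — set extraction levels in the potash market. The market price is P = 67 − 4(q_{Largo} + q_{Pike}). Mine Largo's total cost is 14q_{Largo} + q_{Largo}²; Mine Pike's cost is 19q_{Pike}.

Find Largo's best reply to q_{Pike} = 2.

Mine Largo's profit: π = q_{Largo}(67 − 4(q_{Largo} + q_{Pike})) − 14q_{Largo} − q_{Largo}².
∂π/∂q_{Largo} = 53 − 10q_{Largo} − 4q_{Pike} = 0, so q_{Largo} = 5.3 − 0.4q_{Pike}.
At q_{Pike} = 2: q_{Largo} = 5.3 − 0.4·2 = 4.5.

4.5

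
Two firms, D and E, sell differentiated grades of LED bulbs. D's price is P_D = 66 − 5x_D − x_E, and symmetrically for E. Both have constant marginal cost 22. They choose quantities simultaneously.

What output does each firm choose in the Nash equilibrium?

Firm D's profit: π = x_D(66 − 5x_D − x_E) − 22x_D.
∂π/∂x_D = 44 − 10x_D − x_E = 0 ⇒ x_D = 4.4 − 0.1x_E.
By symmetry x_E = x_D; substituting into the reaction function, 1.1x_D = 4.4 and x_D = 4.

4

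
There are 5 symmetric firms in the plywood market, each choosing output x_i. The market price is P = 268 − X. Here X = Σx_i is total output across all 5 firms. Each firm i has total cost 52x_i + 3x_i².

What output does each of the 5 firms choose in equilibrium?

18

A representative firm's profit is π_i = x_i(268 − X) − 52x_i − 3x_i², with X = x_i + Σ_{j≠i} x_j.
First-order condition: 216 − 8x_i − Σ_{j≠i} x_j = 0.
With identical firms, set every x_j = x: then 216 − 8x − 4x = 0, i.e. x = 216/12 = 18.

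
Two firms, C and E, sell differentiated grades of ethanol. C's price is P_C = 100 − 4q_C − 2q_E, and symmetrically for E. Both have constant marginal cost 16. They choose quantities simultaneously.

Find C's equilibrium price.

Firm C's profit: π = q_C(100 − 4q_C − 2q_E) − 16q_C.
∂π/∂q_C = 84 − 8q_C − 2q_E = 0 ⇒ q_C = 10.5 − 0.25q_E.
The game is symmetric, so in equilibrium q_E = q_C: the reaction function gives 1.25q_C = 10.5, hence q_C = 8.4.
P_C = 100 − 4·8.4 − 2·8.4 = 49.6.

49.6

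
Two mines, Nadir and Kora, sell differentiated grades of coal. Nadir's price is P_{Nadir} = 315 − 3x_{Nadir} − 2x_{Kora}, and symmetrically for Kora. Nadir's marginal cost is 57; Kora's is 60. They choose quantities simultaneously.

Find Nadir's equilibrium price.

154.3125

Mine Nadir's profit: π = x_{Nadir}(315 − 3x_{Nadir} − 2x_{Kora}) − 57x_{Nadir}.
∂π/∂x_{Nadir} = 258 − 6x_{Nadir} − 2x_{Kora} = 0 ⇒ x_{Nadir} = 43 − (1/3)x_{Kora}.
Similarly x_{Kora} = 42.5 − (1/3)x_{Nadir}.
Solving the two reaction functions simultaneously: (1 − (−1/3)(−1/3))x_{Nadir} = 43 − (1/3)·42.5, so (8/9)x_{Nadir} = 173/6 and x_{Nadir} = 32.4375.
Then x_{Kora} = 42.5 − (1/3)·32.4375 = 31.6875.
P_{Nadir} = 315 − 3·32.4375 − 2·31.6875 = 154.3125.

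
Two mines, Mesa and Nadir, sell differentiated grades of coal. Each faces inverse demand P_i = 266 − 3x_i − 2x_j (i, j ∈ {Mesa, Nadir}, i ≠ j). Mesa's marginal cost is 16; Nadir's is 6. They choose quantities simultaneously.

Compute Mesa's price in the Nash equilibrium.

107.875

Mine Mesa's profit: π = x_{Mesa}(266 − 3x_{Mesa} − 2x_{Nadir}) − 16x_{Mesa}.
∂π/∂x_{Mesa} = 250 − 6x_{Mesa} − 2x_{Nadir} = 0 ⇒ x_{Mesa} = 125/3 − (1/3)x_{Nadir}.
Similarly x_{Nadir} = 130/3 − (1/3)x_{Mesa}.
Substituting the second reaction function into the first: x_{Mesa} = 125/3 − (1/3)(130/3 − (1/3)x_{Mesa}), which gives (8/9)x_{Mesa} = 245/9 ⇒ x_{Mesa} = 30.625.
Then x_{Nadir} = 130/3 − (1/3)·30.625 = 33.125.
P_{Mesa} = 266 − 3·30.625 − 2·33.125 = 107.875.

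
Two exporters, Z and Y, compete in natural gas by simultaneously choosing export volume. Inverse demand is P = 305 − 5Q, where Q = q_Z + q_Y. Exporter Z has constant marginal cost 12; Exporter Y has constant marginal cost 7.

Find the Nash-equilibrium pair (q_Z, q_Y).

Exporter Z's profit: π = q_Z(305 − 5(q_Z + q_Y)) − 12q_Z.
∂π/∂q_Z = 293 − 10q_Z − 5q_Y = 0, so q_Z = 29.3 − 0.5q_Y.
By the same steps for Y: q_Y = 29.8 − 0.5q_Z.
Substituting the second reaction function into the first: q_Z = 29.3 − 0.5(29.8 − 0.5q_Z), which gives 0.75q_Z = 14.4 ⇒ q_Z = 19.2.
Then q_Y = 29.8 − 0.5·19.2 = 20.2.

19.2, 20.2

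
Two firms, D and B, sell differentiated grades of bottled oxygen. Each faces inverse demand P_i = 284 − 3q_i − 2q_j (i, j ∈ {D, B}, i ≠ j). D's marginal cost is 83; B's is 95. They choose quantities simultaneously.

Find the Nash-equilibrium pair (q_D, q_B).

25.875, 22.875

Firm D's profit: π = q_D(284 − 3q_D − 2q_B) − 83q_D.
∂π/∂q_D = 201 − 6q_D − 2q_B = 0 ⇒ q_D = 33.5 − (1/3)q_B.
Similarly q_B = 31.5 − (1/3)q_D.
Solving the two reaction functions simultaneously: (1 − (−1/3)(−1/3))q_D = 33.5 − (1/3)·31.5, so (8/9)q_D = 23 and q_D = 25.875.
Then q_B = 31.5 − (1/3)·25.875 = 22.875.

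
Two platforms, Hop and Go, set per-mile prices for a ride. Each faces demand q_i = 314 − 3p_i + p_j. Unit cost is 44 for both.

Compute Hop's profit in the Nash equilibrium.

Hop's profit: π = (p_{Hop} − 44)(314 − 3p_{Hop} + p_{Go}).
∂π/∂p_{Hop} = 446 − 6p_{Hop} + p_{Go} = 0 ⇒ p_{Hop} = 223/3 + (1/6)p_{Go}.
By symmetry p_{Go} = p_{Hop}; substituting into the reaction function, (5/6)p_{Hop} = 223/3 and p_{Hop} = 89.2.
q_{Hop} = 314 − 3·89.2 + 89.2 = 135.6.
Profit = (89.2 − 44)·135.6 = 6129.12.

6129.12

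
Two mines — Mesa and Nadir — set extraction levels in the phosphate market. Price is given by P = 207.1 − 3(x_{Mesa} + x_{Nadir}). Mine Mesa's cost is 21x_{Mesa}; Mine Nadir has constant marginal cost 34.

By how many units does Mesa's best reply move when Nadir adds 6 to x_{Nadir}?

-3

Mine Mesa's profit: π = x_{Mesa}(207.1 − 3(x_{Mesa} + x_{Nadir})) − 21x_{Mesa}.
∂π/∂x_{Mesa} = 186.1 − 6x_{Mesa} − 3x_{Nadir} = 0, so x_{Mesa} = 1861/60 − 0.5x_{Nadir}.
The reaction-function slope is −0.5, so a 6-unit rise in x_{Nadir} moves x_{Mesa} by −0.5 × 6 = −3. Mesa's best response falls — the actions are strategic substitutes.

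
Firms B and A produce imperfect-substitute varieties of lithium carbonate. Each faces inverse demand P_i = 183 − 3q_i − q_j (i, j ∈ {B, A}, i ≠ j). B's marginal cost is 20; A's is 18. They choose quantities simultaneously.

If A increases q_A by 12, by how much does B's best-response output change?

-2

Firm B's profit: π = q_B(183 − 3q_B − q_A) − 20q_B.
∂π/∂q_B = 163 − 6q_B − q_A = 0 ⇒ q_B = 163/6 − (1/6)q_A.
The reaction-function slope is −1/6, so a 12-unit rise in q_A moves q_B by −1/6 × 12 = −2. B's best response falls — the actions are strategic substitutes.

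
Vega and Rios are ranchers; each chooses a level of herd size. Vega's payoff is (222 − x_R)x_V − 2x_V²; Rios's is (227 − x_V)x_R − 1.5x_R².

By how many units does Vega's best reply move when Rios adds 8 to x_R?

Expanding Vega's payoff: 222x_V − x_Rx_V − 2x_V².
∂π/∂x_V = 222 − x_R − 4x_V = 0, so x_V = 55.5 − 0.25x_R.
The reaction-function slope is −0.25, so an 8-unit rise in x_R moves x_V by −0.25 × 8 = −2. Vega's best response falls — the actions are strategic substitutes.

-2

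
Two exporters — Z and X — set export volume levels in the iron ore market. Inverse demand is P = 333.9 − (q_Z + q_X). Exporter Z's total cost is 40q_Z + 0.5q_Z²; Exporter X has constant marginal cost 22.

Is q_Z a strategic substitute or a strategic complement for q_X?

strategic substitutes

Exporter Z's profit: π = q_Z(333.9 − (q_Z + q_X)) − 40q_Z − 0.5q_Z².
∂π/∂q_Z = 293.9 − 3q_Z − q_X = 0, so q_Z = 2939/30 − (1/3)q_X.
The best-response slope dq_Z/dq_X = −1/3 < 0: the reaction function is downward-sloping, so the choices are strategic substitutes.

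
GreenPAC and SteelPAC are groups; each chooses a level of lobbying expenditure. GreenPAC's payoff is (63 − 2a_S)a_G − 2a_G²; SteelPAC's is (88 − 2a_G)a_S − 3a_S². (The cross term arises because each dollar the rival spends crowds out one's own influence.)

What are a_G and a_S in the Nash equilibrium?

10.1, 11.3

Expanding GreenPAC's payoff: 63a_G − 2a_Sa_G − 2a_G².
∂π/∂a_G = 63 − 2a_S − 4a_G = 0, so a_G = 15.75 − 0.5a_S.
Likewise for SteelPAC: a_S = 44/3 − (1/3)a_G.
Plugging a_S into GreenPAC's best response: a_G = 15.75 − 0.5(44/3 − (1/3)a_G) ⇒ (5/6)a_G = 101/12, so a_G = 10.1.
Then a_S = 44/3 − (1/3)·10.1 = 11.3.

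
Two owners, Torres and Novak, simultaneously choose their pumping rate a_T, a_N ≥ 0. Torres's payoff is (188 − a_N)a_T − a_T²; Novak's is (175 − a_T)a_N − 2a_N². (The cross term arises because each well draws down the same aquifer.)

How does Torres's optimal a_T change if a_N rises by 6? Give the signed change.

Expanding Torres's payoff: 188a_T − a_Na_T − a_T².
∂π/∂a_T = 188 − a_N − 2a_T = 0, so a_T = 94 − 0.5a_N.
The reaction-function slope is −0.5, so a 6-unit rise in a_N moves a_T by −0.5 × 6 = −3. Torres's best response falls — the actions are strategic substitutes.

-3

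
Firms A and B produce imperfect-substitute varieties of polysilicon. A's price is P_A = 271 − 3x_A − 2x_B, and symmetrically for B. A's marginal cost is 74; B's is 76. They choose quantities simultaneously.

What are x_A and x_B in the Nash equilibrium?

Firm A's profit: π = x_A(271 − 3x_A − 2x_B) − 74x_A.
∂π/∂x_A = 197 − 6x_A − 2x_B = 0 ⇒ x_A = 197/6 − (1/3)x_B.
Similarly x_B = 32.5 − (1/3)x_A.
Substituting the second reaction function into the first: x_A = 197/6 − (1/3)(32.5 − (1/3)x_A), which gives (8/9)x_A = 22 ⇒ x_A = 24.75.
Then x_B = 32.5 − (1/3)·24.75 = 24.25.

24.75, 24.25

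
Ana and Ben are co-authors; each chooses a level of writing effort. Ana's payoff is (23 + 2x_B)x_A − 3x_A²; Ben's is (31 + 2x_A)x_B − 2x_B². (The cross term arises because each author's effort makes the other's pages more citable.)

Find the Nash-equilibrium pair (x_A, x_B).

7.7, 11.6

Expanding Ana's payoff: 23x_A + 2x_Bx_A − 3x_A².
∂π/∂x_A = 23 + 2x_B − 6x_A = 0, so x_A = 23/6 + (1/3)x_B.
Likewise for Ben: x_B = 7.75 + 0.5x_A.
Solving the two reaction functions simultaneously: (1 − (1/3)(0.5))x_A = 23/6 + (1/3)·7.75, so (5/6)x_A = 77/12 and x_A = 7.7.
Then x_B = 7.75 + 0.5·7.7 = 11.6.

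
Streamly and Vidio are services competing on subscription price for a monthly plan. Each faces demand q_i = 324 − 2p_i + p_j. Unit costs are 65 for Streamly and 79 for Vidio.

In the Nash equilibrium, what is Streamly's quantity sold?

176.4

Streamly's profit: π = (p_{Streamly} − 65)(324 − 2p_{Streamly} + p_{Vidio}).
∂π/∂p_{Streamly} = 454 − 4p_{Streamly} + p_{Vidio} = 0 ⇒ p_{Streamly} = 113.5 + 0.25p_{Vidio}.
Similarly p_{Vidio} = 120.5 + 0.25p_{Streamly}.
Substituting the second reaction function into the first: p_{Streamly} = 113.5 + 0.25(120.5 + 0.25p_{Streamly}), which gives 0.9375p_{Streamly} = 143.625 ⇒ p_{Streamly} = 153.2.
Then p_{Vidio} = 120.5 + 0.25·153.2 = 158.8.
q_{Streamly} = 324 − 2·153.2 + 158.8 = 176.4.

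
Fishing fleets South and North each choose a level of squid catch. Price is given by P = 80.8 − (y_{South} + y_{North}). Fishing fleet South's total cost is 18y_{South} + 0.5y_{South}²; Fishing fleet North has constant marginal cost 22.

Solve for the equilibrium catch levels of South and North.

13.36, 22.72

Fishing fleet South's profit: π = y_{South}(80.8 − (y_{South} + y_{North})) − 18y_{South} − 0.5y_{South}².
∂π/∂y_{South} = 62.8 − 3y_{South} − y_{North} = 0, so y_{South} = 314/15 − (1/3)y_{North}.
For North: ∂π/∂y_{North} = 58.8 − 2y_{North} − y_{South} = 0 ⇒ y_{North} = 29.4 − 0.5y_{South}.
Solving the two reaction functions simultaneously: (1 − (−1/3)(−0.5))y_{South} = 314/15 − (1/3)·29.4, so (5/6)y_{South} = 167/15 and y_{South} = 13.36.
Then y_{North} = 29.4 − 0.5·13.36 = 22.72.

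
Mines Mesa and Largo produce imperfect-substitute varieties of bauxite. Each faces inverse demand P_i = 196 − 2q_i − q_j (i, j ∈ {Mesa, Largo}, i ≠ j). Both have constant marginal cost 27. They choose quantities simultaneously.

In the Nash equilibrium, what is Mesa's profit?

Mine Mesa's profit: π = q_{Mesa}(196 − 2q_{Mesa} − q_{Largo}) − 27q_{Mesa}.
∂π/∂q_{Mesa} = 169 − 4q_{Mesa} − q_{Largo} = 0 ⇒ q_{Mesa} = 42.25 − 0.25q_{Largo}.
Setting q_{Mesa} = q_{Largo} in the reaction function: q_{Mesa} = 42.25 − 0.25q_{Mesa}, so q_{Mesa} = 42.25 / 1.25 = 33.8.
P_{Mesa} = 196 − 2·33.8 − 33.8 = 94.6.
Profit = (94.6 − 27)·33.8 = 2284.88.

2284.88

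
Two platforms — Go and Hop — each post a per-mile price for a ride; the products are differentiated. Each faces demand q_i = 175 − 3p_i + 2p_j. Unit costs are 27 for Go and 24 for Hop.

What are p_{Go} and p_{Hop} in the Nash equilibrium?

63.4375, 62.3125

Go's profit: π = (p_{Go} − 27)(175 − 3p_{Go} + 2p_{Hop}).
∂π/∂p_{Go} = 256 − 6p_{Go} + 2p_{Hop} = 0 ⇒ p_{Go} = 128/3 + (1/3)p_{Hop}.
Similarly p_{Hop} = 247/6 + (1/3)p_{Go}.
Solving the two reaction functions simultaneously: (1 − (1/3)(1/3))p_{Go} = 128/3 + (1/3)·(247/6), so (8/9)p_{Go} = 1015/18 and p_{Go} = 63.4375.
Then p_{Hop} = 247/6 + (1/3)·63.4375 = 62.3125.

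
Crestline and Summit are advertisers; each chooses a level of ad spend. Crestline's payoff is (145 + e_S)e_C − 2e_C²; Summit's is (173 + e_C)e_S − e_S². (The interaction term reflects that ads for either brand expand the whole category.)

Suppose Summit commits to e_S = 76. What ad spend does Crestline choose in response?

Expanding Crestline's payoff: 145e_C + e_Se_C − 2e_C².
∂π/∂e_C = 145 + e_S − 4e_C = 0, so e_C = 36.25 + 0.25e_S.
At e_S = 76: e_C = 36.25 + 0.25·76 = 55.25.

55.25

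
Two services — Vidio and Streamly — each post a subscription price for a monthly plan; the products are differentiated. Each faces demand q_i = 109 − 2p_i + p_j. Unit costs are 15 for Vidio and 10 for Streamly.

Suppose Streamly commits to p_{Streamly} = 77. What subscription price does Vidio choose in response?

54

Vidio's profit: π = (p_{Vidio} − 15)(109 − 2p_{Vidio} + p_{Streamly}).
∂π/∂p_{Vidio} = 139 − 4p_{Vidio} + p_{Streamly} = 0 ⇒ p_{Vidio} = 34.75 + 0.25p_{Streamly}.
At p_{Streamly} = 77: p_{Vidio} = 34.75 + 0.25·77 = 54.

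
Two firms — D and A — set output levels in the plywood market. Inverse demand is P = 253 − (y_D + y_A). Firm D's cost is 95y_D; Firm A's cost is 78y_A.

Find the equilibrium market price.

Firm D's profit: π = y_D(253 − (y_D + y_A)) − 95y_D.
∂π/∂y_D = 158 − 2y_D − y_A = 0, so y_D = 79 − 0.5y_A.
By the same steps for A: y_A = 87.5 − 0.5y_D.
Substituting the second reaction function into the first: y_D = 79 − 0.5(87.5 − 0.5y_D), which gives 0.75y_D = 35.25 ⇒ y_D = 47.
Then y_A = 87.5 − 0.5·47 = 64.
Equilibrium price: P = 253 − 111 = 142.

142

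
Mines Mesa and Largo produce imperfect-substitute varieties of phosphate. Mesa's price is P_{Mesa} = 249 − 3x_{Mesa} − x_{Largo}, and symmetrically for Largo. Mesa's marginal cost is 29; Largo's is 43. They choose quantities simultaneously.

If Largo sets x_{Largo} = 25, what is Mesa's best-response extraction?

Mine Mesa's profit: π = x_{Mesa}(249 − 3x_{Mesa} − x_{Largo}) − 29x_{Mesa}.
∂π/∂x_{Mesa} = 220 − 6x_{Mesa} − x_{Largo} = 0 ⇒ x_{Mesa} = 110/3 − (1/6)x_{Largo}.
At x_{Largo} = 25: x_{Mesa} = 110/3 − (1/6)·25 = 32.5.

32.5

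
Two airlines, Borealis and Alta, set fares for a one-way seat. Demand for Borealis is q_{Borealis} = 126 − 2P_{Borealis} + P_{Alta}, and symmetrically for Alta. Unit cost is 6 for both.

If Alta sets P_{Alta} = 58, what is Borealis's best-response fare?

Borealis's profit: π = (P_{Borealis} − 6)(126 − 2P_{Borealis} + P_{Alta}).
∂π/∂P_{Borealis} = 138 − 4P_{Borealis} + P_{Alta} = 0 ⇒ P_{Borealis} = 34.5 + 0.25P_{Alta}.
At P_{Alta} = 58: P_{Borealis} = 34.5 + 0.25·58 = 49.

49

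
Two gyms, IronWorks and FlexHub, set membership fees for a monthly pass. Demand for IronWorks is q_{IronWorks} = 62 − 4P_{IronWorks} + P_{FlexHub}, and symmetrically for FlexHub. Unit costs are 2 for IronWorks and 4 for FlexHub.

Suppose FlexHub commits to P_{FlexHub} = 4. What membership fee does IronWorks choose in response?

IronWorks's profit: π = (P_{IronWorks} − 2)(62 − 4P_{IronWorks} + P_{FlexHub}).
∂π/∂P_{IronWorks} = 70 − 8P_{IronWorks} + P_{FlexHub} = 0 ⇒ P_{IronWorks} = 8.75 + 0.125P_{FlexHub}.
At P_{FlexHub} = 4: P_{IronWorks} = 8.75 + 0.125·4 = 9.25.

9.25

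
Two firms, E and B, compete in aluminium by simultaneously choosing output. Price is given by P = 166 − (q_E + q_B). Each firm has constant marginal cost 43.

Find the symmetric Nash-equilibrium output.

Firm E's profit: π = q_E(166 − (q_E + q_B)) − 43q_E.
∂π/∂q_E = 123 − 2q_E − q_B = 0, so q_E = 61.5 − 0.5q_B.
Setting q_E = q_B in the reaction function: q_E = 61.5 − 0.5q_E, so q_E = 61.5 / 1.5 = 41.

41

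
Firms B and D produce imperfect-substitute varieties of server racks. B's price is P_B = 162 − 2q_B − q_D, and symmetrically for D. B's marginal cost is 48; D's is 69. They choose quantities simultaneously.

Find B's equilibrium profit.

Firm B's profit: π = q_B(162 − 2q_B − q_D) − 48q_B.
∂π/∂q_B = 114 − 4q_B − q_D = 0 ⇒ q_B = 28.5 − 0.25q_D.
Similarly q_D = 23.25 − 0.25q_B.
Plugging q_D into B's best response: q_B = 28.5 − 0.25(23.25 − 0.25q_B) ⇒ 0.9375q_B = 22.6875, so q_B = 24.2.
Then q_D = 23.25 − 0.25·24.2 = 17.2.
P_B = 162 − 2·24.2 − 17.2 = 96.4.
Profit = (96.4 − 48)·24.2 = 1171.28.

1171.28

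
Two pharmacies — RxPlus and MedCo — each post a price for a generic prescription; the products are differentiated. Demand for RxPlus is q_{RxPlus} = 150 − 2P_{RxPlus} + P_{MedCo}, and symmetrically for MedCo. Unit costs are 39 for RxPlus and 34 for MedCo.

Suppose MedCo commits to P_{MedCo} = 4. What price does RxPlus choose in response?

58

RxPlus's profit: π = (P_{RxPlus} − 39)(150 − 2P_{RxPlus} + P_{MedCo}).
∂π/∂P_{RxPlus} = 228 − 4P_{RxPlus} + P_{MedCo} = 0 ⇒ P_{RxPlus} = 57 + 0.25P_{MedCo}.
At P_{MedCo} = 4: P_{RxPlus} = 57 + 0.25·4 = 58.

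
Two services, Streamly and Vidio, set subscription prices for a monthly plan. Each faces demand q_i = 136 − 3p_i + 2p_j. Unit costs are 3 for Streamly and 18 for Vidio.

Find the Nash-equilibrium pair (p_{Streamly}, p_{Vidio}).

Streamly's profit: π = (p_{Streamly} − 3)(136 − 3p_{Streamly} + 2p_{Vidio}).
∂π/∂p_{Streamly} = 145 − 6p_{Streamly} + 2p_{Vidio} = 0 ⇒ p_{Streamly} = 145/6 + (1/3)p_{Vidio}.
Similarly p_{Vidio} = 95/3 + (1/3)p_{Streamly}.
Substituting the second reaction function into the first: p_{Streamly} = 145/6 + (1/3)(95/3 + (1/3)p_{Streamly}), which gives (8/9)p_{Streamly} = 625/18 ⇒ p_{Streamly} = 39.0625.
Then p_{Vidio} = 95/3 + (1/3)·39.0625 = 44.6875.

39.0625, 44.6875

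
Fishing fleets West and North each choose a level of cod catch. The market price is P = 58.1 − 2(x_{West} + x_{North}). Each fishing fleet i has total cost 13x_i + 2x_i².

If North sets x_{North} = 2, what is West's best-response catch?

5.1375

Fishing fleet West's profit: π = x_{West}(58.1 − 2(x_{West} + x_{North})) − 13x_{West} − 2x_{West}².
∂π/∂x_{West} = 45.1 − 8x_{West} − 2x_{North} = 0, so x_{West} = 5.6375 − 0.25x_{North}.
At x_{North} = 2: x_{West} = 5.6375 − 0.25·2 = 5.1375.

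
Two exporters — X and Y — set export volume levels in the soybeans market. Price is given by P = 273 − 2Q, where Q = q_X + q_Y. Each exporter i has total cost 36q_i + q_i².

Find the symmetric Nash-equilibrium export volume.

29.625

Exporter X's profit: π = q_X(273 − 2(q_X + q_Y)) − 36q_X − q_X².
∂π/∂q_X = 237 − 6q_X − 2q_Y = 0, so q_X = 39.5 − (1/3)q_Y.
Setting q_X = q_Y in the reaction function: q_X = 39.5 − (1/3)q_X, so q_X = 39.5 / (4/3) = 29.625.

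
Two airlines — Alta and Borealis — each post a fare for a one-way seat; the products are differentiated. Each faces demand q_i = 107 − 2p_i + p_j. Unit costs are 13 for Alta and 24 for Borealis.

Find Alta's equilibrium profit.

Alta's profit: π = (p_{Alta} − 13)(107 − 2p_{Alta} + p_{Borealis}).
∂π/∂p_{Alta} = 133 − 4p_{Alta} + p_{Borealis} = 0 ⇒ p_{Alta} = 33.25 + 0.25p_{Borealis}.
Similarly p_{Borealis} = 38.75 + 0.25p_{Alta}.
Solving the two reaction functions simultaneously: (1 − (0.25)(0.25))p_{Alta} = 33.25 + 0.25·38.75, so 0.9375p_{Alta} = 42.9375 and p_{Alta} = 45.8.
Then p_{Borealis} = 38.75 + 0.25·45.8 = 50.2.
q_{Alta} = 107 − 2·45.8 + 50.2 = 65.6.
Profit = (45.8 − 13)·65.6 = 2151.68.

2151.68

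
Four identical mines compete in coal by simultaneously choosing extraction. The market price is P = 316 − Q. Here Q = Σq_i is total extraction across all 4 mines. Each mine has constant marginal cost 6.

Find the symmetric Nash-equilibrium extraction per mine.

62

A representative mine's profit is π_i = q_i(316 − Q) − 6q_i, with Q = q_i + Σ_{j≠i} q_j.
First-order condition: 310 − 2q_i − Σ_{j≠i} q_j = 0.
With identical mines, set every q_j = q: then 310 − 2q − 3q = 0, i.e. q = 310/5 = 62.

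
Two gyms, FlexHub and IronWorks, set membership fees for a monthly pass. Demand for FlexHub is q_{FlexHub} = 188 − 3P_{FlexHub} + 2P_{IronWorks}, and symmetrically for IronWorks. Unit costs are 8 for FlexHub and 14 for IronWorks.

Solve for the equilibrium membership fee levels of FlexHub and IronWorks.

54.125, 56.375

FlexHub's profit: π = (P_{FlexHub} − 8)(188 − 3P_{FlexHub} + 2P_{IronWorks}).
∂π/∂P_{FlexHub} = 212 − 6P_{FlexHub} + 2P_{IronWorks} = 0 ⇒ P_{FlexHub} = 106/3 + (1/3)P_{IronWorks}.
Similarly P_{IronWorks} = 115/3 + (1/3)P_{FlexHub}.
Plugging P_{IronWorks} into FlexHub's best response: P_{FlexHub} = 106/3 + (1/3)(115/3 + (1/3)P_{FlexHub}) ⇒ (8/9)P_{FlexHub} = 433/9, so P_{FlexHub} = 54.125.
Then P_{IronWorks} = 115/3 + (1/3)·54.125 = 56.375.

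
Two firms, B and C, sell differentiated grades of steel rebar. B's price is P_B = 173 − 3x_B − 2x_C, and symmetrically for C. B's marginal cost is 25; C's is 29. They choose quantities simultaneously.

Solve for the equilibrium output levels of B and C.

18.75, 17.75

Firm B's profit: π = x_B(173 − 3x_B − 2x_C) − 25x_B.
∂π/∂x_B = 148 − 6x_B − 2x_C = 0 ⇒ x_B = 74/3 − (1/3)x_C.
Similarly x_C = 24 − (1/3)x_B.
Solving the two reaction functions simultaneously: (1 − (−1/3)(−1/3))x_B = 74/3 − (1/3)·24, so (8/9)x_B = 50/3 and x_B = 18.75.
Then x_C = 24 − (1/3)·18.75 = 17.75.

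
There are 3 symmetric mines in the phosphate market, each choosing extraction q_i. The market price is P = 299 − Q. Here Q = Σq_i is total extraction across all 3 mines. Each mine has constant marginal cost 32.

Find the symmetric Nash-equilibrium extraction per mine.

66.75

A representative mine's profit is π_i = q_i(299 − Q) − 32q_i, with Q = q_i + Σ_{j≠i} q_j.
First-order condition: 267 − 2q_i − Σ_{j≠i} q_j = 0.
Imposing symmetry (q_j = q for all j) turns Σ_{j≠i} q_j into 2q, so 267 = 4q and q = 66.75.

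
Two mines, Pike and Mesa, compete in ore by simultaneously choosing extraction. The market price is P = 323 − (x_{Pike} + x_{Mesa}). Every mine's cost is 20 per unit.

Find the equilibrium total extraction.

Mine Pike's profit: π = x_{Pike}(323 − (x_{Pike} + x_{Mesa})) − 20x_{Pike}.
∂π/∂x_{Pike} = 303 − 2x_{Pike} − x_{Mesa} = 0, so x_{Pike} = 151.5 − 0.5x_{Mesa}.
Setting x_{Pike} = x_{Mesa} in the reaction function: x_{Pike} = 151.5 − 0.5x_{Pike}, so x_{Pike} = 151.5 / 1.5 = 101.
Total extraction: 101 + 101 = 202.

202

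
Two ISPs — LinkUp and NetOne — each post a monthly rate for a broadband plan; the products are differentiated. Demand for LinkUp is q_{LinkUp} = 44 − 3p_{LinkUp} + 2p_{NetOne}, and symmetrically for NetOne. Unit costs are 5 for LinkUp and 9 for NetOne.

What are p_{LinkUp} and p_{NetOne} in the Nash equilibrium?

LinkUp's profit: π = (p_{LinkUp} − 5)(44 − 3p_{LinkUp} + 2p_{NetOne}).
∂π/∂p_{LinkUp} = 59 − 6p_{LinkUp} + 2p_{NetOne} = 0 ⇒ p_{LinkUp} = 59/6 + (1/3)p_{NetOne}.
Similarly p_{NetOne} = 71/6 + (1/3)p_{LinkUp}.
Plugging p_{NetOne} into LinkUp's best response: p_{LinkUp} = 59/6 + (1/3)(71/6 + (1/3)p_{LinkUp}) ⇒ (8/9)p_{LinkUp} = 124/9, so p_{LinkUp} = 15.5.
Then p_{NetOne} = 71/6 + (1/3)·15.5 = 17.

15.5, 17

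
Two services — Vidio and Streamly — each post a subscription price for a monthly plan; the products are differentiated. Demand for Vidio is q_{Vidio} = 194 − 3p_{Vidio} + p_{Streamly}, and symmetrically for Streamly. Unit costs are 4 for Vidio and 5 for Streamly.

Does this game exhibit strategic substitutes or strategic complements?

strategic complements

Vidio's profit: π = (p_{Vidio} − 4)(194 − 3p_{Vidio} + p_{Streamly}).
∂π/∂p_{Vidio} = 206 − 6p_{Vidio} + p_{Streamly} = 0 ⇒ p_{Vidio} = 103/3 + (1/6)p_{Streamly}.
The best-response slope dp_{Vidio}/dp_{Streamly} = 1/6 > 0: the reaction function is upward-sloping, so the choices are strategic complements.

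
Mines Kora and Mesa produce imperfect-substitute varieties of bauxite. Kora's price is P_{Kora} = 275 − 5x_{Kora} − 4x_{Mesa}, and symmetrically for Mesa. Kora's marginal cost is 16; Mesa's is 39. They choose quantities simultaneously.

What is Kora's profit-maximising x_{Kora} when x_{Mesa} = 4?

Mine Kora's profit: π = x_{Kora}(275 − 5x_{Kora} − 4x_{Mesa}) − 16x_{Kora}.
∂π/∂x_{Kora} = 259 − 10x_{Kora} − 4x_{Mesa} = 0 ⇒ x_{Kora} = 25.9 − 0.4x_{Mesa}.
At x_{Mesa} = 4: x_{Kora} = 25.9 − 0.4·4 = 24.3.

24.3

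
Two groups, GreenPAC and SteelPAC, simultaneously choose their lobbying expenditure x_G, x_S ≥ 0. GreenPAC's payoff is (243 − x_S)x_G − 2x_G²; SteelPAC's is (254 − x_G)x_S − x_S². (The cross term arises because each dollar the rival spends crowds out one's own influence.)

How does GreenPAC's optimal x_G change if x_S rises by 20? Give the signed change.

Expanding GreenPAC's payoff: 243x_G − x_Sx_G − 2x_G².
∂π/∂x_G = 243 − x_S − 4x_G = 0, so x_G = 60.75 − 0.25x_S.
The reaction-function slope is −0.25, so a 20-unit rise in x_S moves x_G by −0.25 × 20 = −5. GreenPAC's best response falls — the actions are strategic substitutes.

-5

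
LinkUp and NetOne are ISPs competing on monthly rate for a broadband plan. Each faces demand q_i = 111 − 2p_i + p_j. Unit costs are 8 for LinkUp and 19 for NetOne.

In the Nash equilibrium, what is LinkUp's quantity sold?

LinkUp's profit: π = (p_{LinkUp} − 8)(111 − 2p_{LinkUp} + p_{NetOne}).
∂π/∂p_{LinkUp} = 127 − 4p_{LinkUp} + p_{NetOne} = 0 ⇒ p_{LinkUp} = 31.75 + 0.25p_{NetOne}.
Similarly p_{NetOne} = 37.25 + 0.25p_{LinkUp}.
Solving the two reaction functions simultaneously: (1 − (0.25)(0.25))p_{LinkUp} = 31.75 + 0.25·37.25, so 0.9375p_{LinkUp} = 41.0625 and p_{LinkUp} = 43.8.
Then p_{NetOne} = 37.25 + 0.25·43.8 = 48.2.
q_{LinkUp} = 111 − 2·43.8 + 48.2 = 71.6.

71.6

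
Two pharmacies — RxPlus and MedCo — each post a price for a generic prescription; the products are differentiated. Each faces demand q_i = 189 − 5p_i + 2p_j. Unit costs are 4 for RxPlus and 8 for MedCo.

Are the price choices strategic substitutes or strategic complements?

strategic complements

RxPlus's profit: π = (p_{RxPlus} − 4)(189 − 5p_{RxPlus} + 2p_{MedCo}).
∂π/∂p_{RxPlus} = 209 − 10p_{RxPlus} + 2p_{MedCo} = 0 ⇒ p_{RxPlus} = 20.9 + 0.2p_{MedCo}.
The best-response slope dp_{RxPlus}/dp_{MedCo} = 0.2 > 0: the reaction function is upward-sloping, so the choices are strategic complements.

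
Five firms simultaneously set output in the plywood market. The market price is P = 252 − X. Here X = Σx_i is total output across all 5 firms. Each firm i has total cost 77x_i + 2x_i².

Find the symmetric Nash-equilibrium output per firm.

17.5

A representative firm's profit is π_i = x_i(252 − X) − 77x_i − 2x_i², with X = x_i + Σ_{j≠i} x_j.
First-order condition: 175 − 6x_i − Σ_{j≠i} x_j = 0.
Imposing symmetry (x_j = x for all j) turns Σ_{j≠i} x_j into 4x, so 175 = 10x and x = 17.5.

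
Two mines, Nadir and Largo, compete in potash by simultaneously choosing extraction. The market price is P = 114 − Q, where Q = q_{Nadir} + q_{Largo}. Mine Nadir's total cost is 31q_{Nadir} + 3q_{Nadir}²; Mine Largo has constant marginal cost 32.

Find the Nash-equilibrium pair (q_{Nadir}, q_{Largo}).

5.6, 38.2

Mine Nadir's profit: π = q_{Nadir}(114 − (q_{Nadir} + q_{Largo})) − 31q_{Nadir} − 3q_{Nadir}².
∂π/∂q_{Nadir} = 83 − 8q_{Nadir} − q_{Largo} = 0, so q_{Nadir} = 10.375 − 0.125q_{Largo}.
For Largo: ∂π/∂q_{Largo} = 82 − 2q_{Largo} − q_{Nadir} = 0 ⇒ q_{Largo} = 41 − 0.5q_{Nadir}.
Solving the two reaction functions simultaneously: (1 − (−0.125)(−0.5))q_{Nadir} = 10.375 − 0.125·41, so 0.9375q_{Nadir} = 5.25 and q_{Nadir} = 5.6.
Then q_{Largo} = 41 − 0.5·5.6 = 38.2.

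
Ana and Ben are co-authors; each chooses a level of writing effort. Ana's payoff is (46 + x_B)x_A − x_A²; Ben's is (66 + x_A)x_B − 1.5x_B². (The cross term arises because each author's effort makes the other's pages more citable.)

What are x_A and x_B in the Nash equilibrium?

40.8, 35.6

Expanding Ana's payoff: 46x_A + x_Bx_A − x_A².
∂π/∂x_A = 46 + x_B − 2x_A = 0, so x_A = 23 + 0.5x_B.
Likewise for Ben: x_B = 22 + (1/3)x_A.
Substituting the second reaction function into the first: x_A = 23 + 0.5(22 + (1/3)x_A), which gives (5/6)x_A = 34 ⇒ x_A = 40.8.
Then x_B = 22 + (1/3)·40.8 = 35.6.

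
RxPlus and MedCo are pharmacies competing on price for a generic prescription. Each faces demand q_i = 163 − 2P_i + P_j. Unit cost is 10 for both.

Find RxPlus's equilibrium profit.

5202

RxPlus's profit: π = (P_{RxPlus} − 10)(163 − 2P_{RxPlus} + P_{MedCo}).
∂π/∂P_{RxPlus} = 183 − 4P_{RxPlus} + P_{MedCo} = 0 ⇒ P_{RxPlus} = 45.75 + 0.25P_{MedCo}.
Setting P_{RxPlus} = P_{MedCo} in the reaction function: P_{RxPlus} = 45.75 + 0.25P_{RxPlus}, so P_{RxPlus} = 45.75 / 0.75 = 61.
q_{RxPlus} = 163 − 2·61 + 61 = 102.
Profit = (61 − 10)·102 = 5202.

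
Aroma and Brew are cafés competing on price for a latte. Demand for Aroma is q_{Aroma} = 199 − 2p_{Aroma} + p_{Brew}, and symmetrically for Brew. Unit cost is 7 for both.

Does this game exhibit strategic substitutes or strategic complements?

Aroma's profit: π = (p_{Aroma} − 7)(199 − 2p_{Aroma} + p_{Brew}).
∂π/∂p_{Aroma} = 213 − 4p_{Aroma} + p_{Brew} = 0 ⇒ p_{Aroma} = 53.25 + 0.25p_{Brew}.
The best-response slope dp_{Aroma}/dp_{Brew} = 0.25 > 0: the reaction function is upward-sloping, so the choices are strategic complements.

strategic complements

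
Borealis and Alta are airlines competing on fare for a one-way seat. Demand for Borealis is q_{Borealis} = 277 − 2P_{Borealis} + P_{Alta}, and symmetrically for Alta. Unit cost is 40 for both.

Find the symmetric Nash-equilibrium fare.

Borealis's profit: π = (P_{Borealis} − 40)(277 − 2P_{Borealis} + P_{Alta}).
∂π/∂P_{Borealis} = 357 − 4P_{Borealis} + P_{Alta} = 0 ⇒ P_{Borealis} = 89.25 + 0.25P_{Alta}.
Setting P_{Borealis} = P_{Alta} in the reaction function: P_{Borealis} = 89.25 + 0.25P_{Borealis}, so P_{Borealis} = 89.25 / 0.75 = 119.

119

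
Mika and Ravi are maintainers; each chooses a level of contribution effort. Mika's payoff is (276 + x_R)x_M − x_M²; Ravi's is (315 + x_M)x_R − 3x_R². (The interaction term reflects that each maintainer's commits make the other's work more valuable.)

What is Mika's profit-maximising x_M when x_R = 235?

Expanding Mika's payoff: 276x_M + x_Rx_M − x_M².
∂π/∂x_M = 276 + x_R − 2x_M = 0, so x_M = 138 + 0.5x_R.
At x_R = 235: x_M = 138 + 0.5·235 = 255.5.

255.5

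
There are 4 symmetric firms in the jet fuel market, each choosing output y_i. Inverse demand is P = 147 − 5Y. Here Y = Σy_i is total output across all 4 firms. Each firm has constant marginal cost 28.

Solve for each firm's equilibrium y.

4.76

A representative firm's profit is π_i = y_i(147 − 5Y) − 28y_i, with Y = y_i + Σ_{j≠i} y_j.
First-order condition: 119 − 10y_i − 5Σ_{j≠i} y_j = 0.
In a symmetric equilibrium every firm chooses the same y, so Σ_{j≠i} y_j = 3y. The condition becomes 119 − 25y = 0, giving y = 119/25 = 4.76.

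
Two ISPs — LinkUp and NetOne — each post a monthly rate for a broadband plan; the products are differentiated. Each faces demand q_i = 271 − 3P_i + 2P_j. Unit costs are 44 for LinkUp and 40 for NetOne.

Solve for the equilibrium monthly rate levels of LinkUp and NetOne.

100, 98.5

LinkUp's profit: π = (P_{LinkUp} − 44)(271 − 3P_{LinkUp} + 2P_{NetOne}).
∂π/∂P_{LinkUp} = 403 − 6P_{LinkUp} + 2P_{NetOne} = 0 ⇒ P_{LinkUp} = 403/6 + (1/3)P_{NetOne}.
Similarly P_{NetOne} = 391/6 + (1/3)P_{LinkUp}.
Plugging P_{NetOne} into LinkUp's best response: P_{LinkUp} = 403/6 + (1/3)(391/6 + (1/3)P_{LinkUp}) ⇒ (8/9)P_{LinkUp} = 800/9, so P_{LinkUp} = 100.
Then P_{NetOne} = 391/6 + (1/3)·100 = 98.5.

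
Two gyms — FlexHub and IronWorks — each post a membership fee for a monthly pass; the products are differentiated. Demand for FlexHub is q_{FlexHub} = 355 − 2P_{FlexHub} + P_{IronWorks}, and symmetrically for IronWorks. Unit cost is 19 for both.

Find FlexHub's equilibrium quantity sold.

FlexHub's profit: π = (P_{FlexHub} − 19)(355 − 2P_{FlexHub} + P_{IronWorks}).
∂π/∂P_{FlexHub} = 393 − 4P_{FlexHub} + P_{IronWorks} = 0 ⇒ P_{FlexHub} = 98.25 + 0.25P_{IronWorks}.
By symmetry P_{IronWorks} = P_{FlexHub}; substituting into the reaction function, 0.75P_{FlexHub} = 98.25 and P_{FlexHub} = 131.
q_{FlexHub} = 355 − 2·131 + 131 = 224.

224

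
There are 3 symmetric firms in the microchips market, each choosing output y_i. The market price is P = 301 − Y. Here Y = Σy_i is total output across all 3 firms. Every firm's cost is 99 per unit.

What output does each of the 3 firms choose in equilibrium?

A representative firm's profit is π_i = y_i(301 − Y) − 99y_i, with Y = y_i + Σ_{j≠i} y_j.
First-order condition: 202 − 2y_i − Σ_{j≠i} y_j = 0.
With identical firms, set every y_j = y: then 202 − 2y − 2y = 0, i.e. y = 202/4 = 50.5.

50.5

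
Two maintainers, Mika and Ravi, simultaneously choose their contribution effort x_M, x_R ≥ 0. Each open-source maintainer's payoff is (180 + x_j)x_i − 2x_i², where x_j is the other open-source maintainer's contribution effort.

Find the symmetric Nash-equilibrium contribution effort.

Mika's payoff is (180 + x_R)x_M − 2x_M².
∂π/∂x_M = 180 + x_R − 4x_M = 0, so x_M = 45 + 0.25x_R.
Setting x_M = x_R in the reaction function: x_M = 45 + 0.25x_M, so x_M = 45 / 0.75 = 60.

60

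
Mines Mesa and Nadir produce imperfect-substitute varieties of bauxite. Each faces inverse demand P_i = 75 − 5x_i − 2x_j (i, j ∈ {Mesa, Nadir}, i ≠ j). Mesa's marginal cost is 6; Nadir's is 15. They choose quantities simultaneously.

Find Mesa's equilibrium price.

35.6875

Mine Mesa's profit: π = x_{Mesa}(75 − 5x_{Mesa} − 2x_{Nadir}) − 6x_{Mesa}.
∂π/∂x_{Mesa} = 69 − 10x_{Mesa} − 2x_{Nadir} = 0 ⇒ x_{Mesa} = 6.9 − 0.2x_{Nadir}.
Similarly x_{Nadir} = 6 − 0.2x_{Mesa}.
Plugging x_{Nadir} into Mesa's best response: x_{Mesa} = 6.9 − 0.2(6 − 0.2x_{Mesa}) ⇒ 0.96x_{Mesa} = 5.7, so x_{Mesa} = 5.9375.
Then x_{Nadir} = 6 − 0.2·5.9375 = 4.8125.
P_{Mesa} = 75 − 5·5.9375 − 2·4.8125 = 35.6875.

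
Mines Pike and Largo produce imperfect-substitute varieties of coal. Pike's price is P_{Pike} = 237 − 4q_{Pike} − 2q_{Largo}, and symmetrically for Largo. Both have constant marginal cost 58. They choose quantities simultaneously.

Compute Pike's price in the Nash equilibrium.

Mine Pike's profit: π = q_{Pike}(237 − 4q_{Pike} − 2q_{Largo}) − 58q_{Pike}.
∂π/∂q_{Pike} = 179 − 8q_{Pike} − 2q_{Largo} = 0 ⇒ q_{Pike} = 22.375 − 0.25q_{Largo}.
Setting q_{Pike} = q_{Largo} in the reaction function: q_{Pike} = 22.375 − 0.25q_{Pike}, so q_{Pike} = 22.375 / 1.25 = 17.9.
P_{Pike} = 237 − 4·17.9 − 2·17.9 = 129.6.

129.6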